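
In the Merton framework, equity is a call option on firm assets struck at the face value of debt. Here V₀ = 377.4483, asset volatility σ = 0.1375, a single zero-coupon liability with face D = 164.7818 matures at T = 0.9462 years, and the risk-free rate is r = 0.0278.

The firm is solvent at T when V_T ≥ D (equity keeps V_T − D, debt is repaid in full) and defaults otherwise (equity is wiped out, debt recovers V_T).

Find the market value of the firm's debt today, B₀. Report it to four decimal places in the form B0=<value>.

d₁ = [ln(V₀/D) + (r + σ²/2)T] / (σ√T)
   = [ln(377.4483/164.7818) + (0.0278 + 0.5·0.1375²)·0.9462] / (0.1375·√0.9462)
   = [0.828811 + 0.035249] / 0.133750 = 6.460259
d₂ = d₁ − σ√T = 6.460259 − 0.133750 = 6.326508
N(d₁) = 1.000000,  N(d₂) = 1.000000,  e^(−rT) = 0.974039
E₀ = V₀·N(d₁) − D·e^(−rT)·N(d₂)
   = 377.4483·1.000000 − 164.7818·0.974039·1.000000 = 216.944469
B₀ = V₀ − E₀ = 377.4483 − 216.944469 = 160.503831

B0=160.5038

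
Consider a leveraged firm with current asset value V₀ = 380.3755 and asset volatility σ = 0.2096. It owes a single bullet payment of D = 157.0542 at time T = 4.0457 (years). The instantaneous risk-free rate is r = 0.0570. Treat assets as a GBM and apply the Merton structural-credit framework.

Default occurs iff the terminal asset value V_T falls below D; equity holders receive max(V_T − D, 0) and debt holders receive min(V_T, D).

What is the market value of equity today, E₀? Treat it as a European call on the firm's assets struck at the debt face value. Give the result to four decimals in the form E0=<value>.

d₁ = [ln(V₀/D) + (r + σ²/2)T] / (σ√T)
   = [ln(380.3755/157.0542) + (0.0570 + 0.5·0.2096²)·4.0457] / (0.2096·√4.0457)
   = [0.884568 + 0.319473] / 0.421588 = 2.855967
d₂ = d₁ − σ√T = 2.855967 − 0.421588 = 2.434379
N(d₁) = 0.997855,  N(d₂) = 0.992541,  e^(−rT) = 0.794053
E₀ = V₀·N(d₁) − D·e^(−rT)·N(d₂)
   = 380.3755·0.997855 − 157.0542·0.794053·0.992541 = 255.780269

E0=255.7803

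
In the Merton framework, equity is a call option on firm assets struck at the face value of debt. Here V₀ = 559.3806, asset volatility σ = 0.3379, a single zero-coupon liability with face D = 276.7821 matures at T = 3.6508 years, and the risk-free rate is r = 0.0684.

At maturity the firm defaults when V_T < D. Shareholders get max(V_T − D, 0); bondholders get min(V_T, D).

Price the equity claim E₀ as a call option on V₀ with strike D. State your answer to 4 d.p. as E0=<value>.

d₁ = [ln(V₀/D) + (r + σ²/2)T] / (σ√T)
   = [ln(559.3806/276.7821) + (0.0684 + 0.5·0.3379²)·3.6508] / (0.3379·√3.6508)
   = [0.703600 + 0.458132] / 0.645628 = 1.799383
d₂ = d₁ − σ√T = 1.799383 − 0.645628 = 1.153756
N(d₁) = 0.964021,  N(d₂) = 0.875700,  e^(−rT) = 0.779023
E₀ = V₀·N(d₁) − D·e^(−rT)·N(d₂)
   = 559.3806·0.964021 − 276.7821·0.779023·0.875700 = 350.436570

E0=350.4366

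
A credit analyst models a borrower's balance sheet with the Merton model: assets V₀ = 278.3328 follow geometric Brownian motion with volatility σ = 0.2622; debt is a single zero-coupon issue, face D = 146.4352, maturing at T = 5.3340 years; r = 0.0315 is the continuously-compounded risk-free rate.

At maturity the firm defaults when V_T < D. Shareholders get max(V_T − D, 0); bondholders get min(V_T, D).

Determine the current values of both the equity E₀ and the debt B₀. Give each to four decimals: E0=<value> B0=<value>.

d₁ = [ln(V₀/D) + (r + σ²/2)T] / (σ√T)
   = [ln(278.3328/146.4352) + (0.0315 + 0.5·0.2622²)·5.3340] / (0.2622·√5.3340)
   = [0.642235 + 0.351374] / 0.605563 = 1.640802
d₂ = d₁ − σ√T = 1.640802 − 0.605563 = 1.035239
N(d₁) = 0.949581,  N(d₂) = 0.849721,  e^(−rT) = 0.845336
E₀ = V₀·N(d₁) − D·e^(−rT)·N(d₂)
   = 278.3328·0.949581 − 146.4352·0.845336·0.849721 = 159.115039
B₀ = V₀ − E₀ = 278.3328 − 159.115039 = 119.217761

E0=159.1150 B0=119.2178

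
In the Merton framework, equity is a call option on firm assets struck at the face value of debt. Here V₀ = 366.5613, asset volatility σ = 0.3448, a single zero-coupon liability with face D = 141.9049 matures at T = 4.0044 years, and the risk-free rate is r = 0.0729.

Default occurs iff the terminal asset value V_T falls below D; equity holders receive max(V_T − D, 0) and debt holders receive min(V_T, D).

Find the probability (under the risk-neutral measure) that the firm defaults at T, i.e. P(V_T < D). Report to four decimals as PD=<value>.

d₁ = [ln(V₀/D) + (r + σ²/2)T] / (σ√T)
   = [ln(366.5613/141.9049) + (0.0729 + 0.5·0.3448²)·4.0044] / (0.3448·√4.0044)
   = [0.949009 + 0.529956] / 0.689979 = 2.143492
d₂ = d₁ − σ√T = 2.143492 − 0.689979 = 1.453513
risk-neutral PD = N(−d₂) = N(-1.453513) = 0.073041

PD=0.0730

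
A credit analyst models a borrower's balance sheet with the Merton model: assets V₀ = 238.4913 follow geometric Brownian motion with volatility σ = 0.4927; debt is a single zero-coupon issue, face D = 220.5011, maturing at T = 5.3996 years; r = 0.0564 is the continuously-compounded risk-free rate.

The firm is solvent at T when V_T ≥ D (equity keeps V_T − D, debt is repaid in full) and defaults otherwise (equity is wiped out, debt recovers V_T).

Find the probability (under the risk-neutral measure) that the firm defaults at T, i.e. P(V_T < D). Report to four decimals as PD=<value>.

PD=0.5940

d₁ = [ln(V₀/D) + (r + σ²/2)T] / (σ√T)
   = [ln(238.4913/220.5011) + (0.0564 + 0.5·0.4927²)·5.3996] / (0.4927·√5.3996)
   = [0.078430 + 0.959923] / 1.144889 = 0.906946
d₂ = d₁ − σ√T = 0.906946 − 1.144889 = -0.237943
risk-neutral PD = N(−d₂) = N(0.237943) = 0.594037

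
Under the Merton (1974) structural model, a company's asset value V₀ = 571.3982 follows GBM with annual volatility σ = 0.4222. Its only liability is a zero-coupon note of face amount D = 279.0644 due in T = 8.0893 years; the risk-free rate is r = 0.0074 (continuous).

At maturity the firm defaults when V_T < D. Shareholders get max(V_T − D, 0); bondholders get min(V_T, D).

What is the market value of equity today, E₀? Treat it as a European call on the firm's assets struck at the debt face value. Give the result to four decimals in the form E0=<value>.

E0=374.4496

d₁ = [ln(V₀/D) + (r + σ²/2)T] / (σ√T)
   = [ln(571.3982/279.0644) + (0.0074 + 0.5·0.4222²)·8.0893] / (0.4222·√8.0893)
   = [0.716644 + 0.780831] / 1.200808 = 1.247056
d₂ = d₁ − σ√T = 1.247056 − 1.200808 = 0.046247
N(d₁) = 0.893811,  N(d₂) = 0.518443,  e^(−rT) = 0.941896
E₀ = V₀·N(d₁) − D·e^(−rT)·N(d₂)
   = 571.3982·0.893811 − 279.0644·0.941896·0.518443 = 374.449642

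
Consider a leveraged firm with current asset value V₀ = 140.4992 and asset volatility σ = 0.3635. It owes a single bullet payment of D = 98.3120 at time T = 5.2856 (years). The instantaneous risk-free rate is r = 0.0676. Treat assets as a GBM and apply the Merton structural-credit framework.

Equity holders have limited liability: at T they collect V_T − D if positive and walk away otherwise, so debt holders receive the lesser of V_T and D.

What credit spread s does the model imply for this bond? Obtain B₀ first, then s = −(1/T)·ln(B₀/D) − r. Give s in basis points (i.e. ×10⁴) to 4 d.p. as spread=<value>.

spread=249.5573

d₁ = [ln(V₀/D) + (r + σ²/2)T] / (σ√T)
   = [ln(140.4992/98.3120) + (0.0676 + 0.5·0.3635²)·5.2856] / (0.3635·√5.2856)
   = [0.357056 + 0.706506] / 0.835702 = 1.272656
d₂ = d₁ − σ√T = 1.272656 − 0.835702 = 0.436954
N(d₁) = 0.898430,  N(d₂) = 0.668928,  e^(−rT) = 0.699558
E₀ = V₀·N(d₁) − D·e^(−rT)·N(d₂)
   = 140.4992·0.898430 − 98.3120·0.699558·0.668928 = 80.223229
B₀ = V₀ − E₀ = 140.4992 − 80.223229 = 60.275971
spread = −(1/T)·ln(B₀/D) − r = −(1/5.2856)·ln(60.275971/98.3120) − 0.0676 = 0.02495573
in basis points: 0.02495573 × 10⁴ = 249.5573 bp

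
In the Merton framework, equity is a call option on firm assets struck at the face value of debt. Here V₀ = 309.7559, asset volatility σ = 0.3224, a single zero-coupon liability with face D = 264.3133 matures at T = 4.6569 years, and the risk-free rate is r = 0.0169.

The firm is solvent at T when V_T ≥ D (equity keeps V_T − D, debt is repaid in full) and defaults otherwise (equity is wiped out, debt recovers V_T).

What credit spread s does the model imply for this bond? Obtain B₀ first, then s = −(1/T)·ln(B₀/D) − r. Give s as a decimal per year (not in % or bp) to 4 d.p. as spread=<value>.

d₁ = [ln(V₀/D) + (r + σ²/2)T] / (σ√T)
   = [ln(309.7559/264.3133) + (0.0169 + 0.5·0.3224²)·4.6569] / (0.3224·√4.6569)
   = [0.158649 + 0.320725] / 0.695734 = 0.689019
d₂ = d₁ − σ√T = 0.689019 − 0.695734 = -0.006715
N(d₁) = 0.754594,  N(d₂) = 0.497321,  e^(−rT) = 0.924316
E₀ = V₀·N(d₁) − D·e^(−rT)·N(d₂)
   = 309.7559·0.754594 − 264.3133·0.924316·0.497321 = 112.240100
B₀ = V₀ − E₀ = 309.7559 − 112.240100 = 197.515800
spread = −(1/T)·ln(B₀/D) − r = −(1/4.6569)·ln(197.515800/264.3133) − 0.0169 = 0.04565590

spread=0.0457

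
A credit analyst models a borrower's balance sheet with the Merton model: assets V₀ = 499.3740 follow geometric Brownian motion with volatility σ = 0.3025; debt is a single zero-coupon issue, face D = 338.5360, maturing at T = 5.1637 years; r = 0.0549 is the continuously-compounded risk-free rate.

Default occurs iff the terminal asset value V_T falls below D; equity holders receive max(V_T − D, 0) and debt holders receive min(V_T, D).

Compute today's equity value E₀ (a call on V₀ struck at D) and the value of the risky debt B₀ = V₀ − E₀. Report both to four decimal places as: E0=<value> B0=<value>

d₁ = [ln(V₀/D) + (r + σ²/2)T] / (σ√T)
   = [ln(499.3740/338.5360) + (0.0549 + 0.5·0.3025²)·5.1637] / (0.3025·√5.1637)
   = [0.388725 + 0.519743] / 0.687394 = 1.321610
d₂ = d₁ − σ√T = 1.321610 − 0.687394 = 0.634216
N(d₁) = 0.906851,  N(d₂) = 0.737030,  e^(−rT) = 0.753153
E₀ = V₀·N(d₁) − D·e^(−rT)·N(d₂)
   = 499.3740·0.906851 − 338.5360·0.753153·0.737030 = 264.937747
B₀ = V₀ − E₀ = 499.3740 − 264.937747 = 234.436253

E0=264.9377 B0=234.4363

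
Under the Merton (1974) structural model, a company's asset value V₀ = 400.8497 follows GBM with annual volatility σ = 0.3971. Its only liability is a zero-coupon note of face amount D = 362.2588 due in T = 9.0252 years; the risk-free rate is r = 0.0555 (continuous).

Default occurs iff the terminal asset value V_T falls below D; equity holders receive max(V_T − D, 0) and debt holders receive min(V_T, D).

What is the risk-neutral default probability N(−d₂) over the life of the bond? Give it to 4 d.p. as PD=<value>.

d₁ = [ln(V₀/D) + (r + σ²/2)T] / (σ√T)
   = [ln(400.8497/362.2588) + (0.0555 + 0.5·0.3971²)·9.0252] / (0.3971·√9.0252)
   = [0.101228 + 1.212483] / 1.192967 = 1.101214
d₂ = d₁ − σ√T = 1.101214 − 1.192967 = -0.091753
risk-neutral PD = N(−d₂) = N(0.091753) = 0.536553

PD=0.5366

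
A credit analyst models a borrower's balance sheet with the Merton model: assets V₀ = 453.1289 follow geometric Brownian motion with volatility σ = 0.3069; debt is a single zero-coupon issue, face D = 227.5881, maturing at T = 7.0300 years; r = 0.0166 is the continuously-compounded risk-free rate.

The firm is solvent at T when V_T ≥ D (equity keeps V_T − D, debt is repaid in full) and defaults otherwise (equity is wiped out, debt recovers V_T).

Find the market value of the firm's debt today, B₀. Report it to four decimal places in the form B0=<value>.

d₁ = [ln(V₀/D) + (r + σ²/2)T] / (σ√T)
   = [ln(453.1289/227.5881) + (0.0166 + 0.5·0.3069²)·7.0300] / (0.3069·√7.0300)
   = [0.688639 + 0.447767] / 0.813719 = 1.396559
d₂ = d₁ − σ√T = 1.396559 − 0.813719 = 0.582840
N(d₁) = 0.918727,  N(d₂) = 0.719999,  e^(−rT) = 0.889854
E₀ = V₀·N(d₁) − D·e^(−rT)·N(d₂)
   = 453.1289·0.918727 − 227.5881·0.889854·0.719999 = 270.487306
B₀ = V₀ − E₀ = 453.1289 − 270.487306 = 182.641594

B0=182.6416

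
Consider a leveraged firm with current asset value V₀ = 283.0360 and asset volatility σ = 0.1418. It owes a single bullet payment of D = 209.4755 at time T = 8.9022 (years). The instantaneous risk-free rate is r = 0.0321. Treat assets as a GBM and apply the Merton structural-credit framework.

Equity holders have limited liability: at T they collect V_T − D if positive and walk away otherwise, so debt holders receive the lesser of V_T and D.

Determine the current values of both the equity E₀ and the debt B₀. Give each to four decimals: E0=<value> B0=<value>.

d₁ = [ln(V₀/D) + (r + σ²/2)T] / (σ√T)
   = [ln(283.0360/209.4755) + (0.0321 + 0.5·0.1418²)·8.9022] / (0.1418·√8.9022)
   = [0.300967 + 0.375260] / 0.423082 = 1.598335
d₂ = d₁ − σ√T = 1.598335 − 0.423082 = 1.175253
N(d₁) = 0.945016,  N(d₂) = 0.880053,  e^(−rT) = 0.751442
E₀ = V₀·N(d₁) − D·e^(−rT)·N(d₂)
   = 283.0360·0.945016 − 209.4755·0.751442·0.880053 = 128.945382
B₀ = V₀ − E₀ = 283.0360 − 128.945382 = 154.090618

E0=128.9454 B0=154.0906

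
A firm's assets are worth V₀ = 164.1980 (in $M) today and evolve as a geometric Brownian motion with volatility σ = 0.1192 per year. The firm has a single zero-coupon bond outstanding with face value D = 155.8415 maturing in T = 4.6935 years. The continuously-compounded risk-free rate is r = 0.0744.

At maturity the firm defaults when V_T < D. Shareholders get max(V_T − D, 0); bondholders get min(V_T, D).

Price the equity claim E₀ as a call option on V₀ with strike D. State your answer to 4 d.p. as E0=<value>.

d₁ = [ln(V₀/D) + (r + σ²/2)T] / (σ√T)
   = [ln(164.1980/155.8415) + (0.0744 + 0.5·0.1192²)·4.6935] / (0.1192·√4.6935)
   = [0.052234 + 0.382541] / 0.258241 = 1.683600
d₂ = d₁ − σ√T = 1.683600 − 0.258241 = 1.425360
N(d₁) = 0.953871,  N(d₂) = 0.922973,  e^(−rT) = 0.705255
E₀ = V₀·N(d₁) − D·e^(−rT)·N(d₂)
   = 164.1980·0.953871 − 155.8415·0.705255·0.922973 = 55.181537

E0=55.1815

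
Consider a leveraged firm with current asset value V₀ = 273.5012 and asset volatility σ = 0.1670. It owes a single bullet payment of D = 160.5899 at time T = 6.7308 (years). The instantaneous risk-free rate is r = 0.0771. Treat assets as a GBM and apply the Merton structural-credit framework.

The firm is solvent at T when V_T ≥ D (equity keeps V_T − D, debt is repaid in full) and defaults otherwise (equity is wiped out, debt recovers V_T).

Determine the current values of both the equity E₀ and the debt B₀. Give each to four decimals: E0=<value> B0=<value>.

E0=178.0988 B0=95.4024

d₁ = [ln(V₀/D) + (r + σ²/2)T] / (σ√T)
   = [ln(273.5012/160.5899) + (0.0771 + 0.5·0.1670²)·6.7308] / (0.1670·√6.7308)
   = [0.532452 + 0.612802] / 0.433261 = 2.643335
d₂ = d₁ − σ√T = 2.643335 − 0.433261 = 2.210074
N(d₁) = 0.995895,  N(d₂) = 0.986450,  e^(−rT) = 0.595148
E₀ = V₀·N(d₁) − D·e^(−rT)·N(d₂)
   = 273.5012·0.995895 − 160.5899·0.595148·0.986450 = 178.098799
B₀ = V₀ − E₀ = 273.5012 − 178.098799 = 95.402401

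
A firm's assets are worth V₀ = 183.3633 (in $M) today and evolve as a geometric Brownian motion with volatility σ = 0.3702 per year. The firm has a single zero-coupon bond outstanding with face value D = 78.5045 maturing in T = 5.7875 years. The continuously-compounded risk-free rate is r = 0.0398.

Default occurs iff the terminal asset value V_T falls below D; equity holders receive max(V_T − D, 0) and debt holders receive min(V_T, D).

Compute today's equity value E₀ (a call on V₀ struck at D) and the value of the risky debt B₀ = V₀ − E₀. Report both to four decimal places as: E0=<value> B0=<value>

E0=125.8943 B0=57.4690

d₁ = [ln(V₀/D) + (r + σ²/2)T] / (σ√T)
   = [ln(183.3633/78.5045) + (0.0398 + 0.5·0.3702²)·5.7875] / (0.3702·√5.7875)
   = [0.848313 + 0.626925] / 0.890598 = 1.656458
d₂ = d₁ − σ√T = 1.656458 − 0.890598 = 0.765859
N(d₁) = 0.951185,  N(d₂) = 0.778120,  e^(−rT) = 0.794262
E₀ = V₀·N(d₁) − D·e^(−rT)·N(d₂)
   = 183.3633·0.951185 − 78.5045·0.794262·0.778120 = 125.894301
B₀ = V₀ − E₀ = 183.3633 − 125.894301 = 57.468999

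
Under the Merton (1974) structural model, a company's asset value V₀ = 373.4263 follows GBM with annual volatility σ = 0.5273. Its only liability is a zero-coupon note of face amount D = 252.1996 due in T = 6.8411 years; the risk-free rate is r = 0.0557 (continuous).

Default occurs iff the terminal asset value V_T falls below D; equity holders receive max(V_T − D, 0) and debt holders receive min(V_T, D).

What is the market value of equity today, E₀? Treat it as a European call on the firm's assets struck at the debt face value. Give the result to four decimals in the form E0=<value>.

E0=256.6838

d₁ = [ln(V₀/D) + (r + σ²/2)T] / (σ√T)
   = [ln(373.4263/252.1996) + (0.0557 + 0.5·0.5273²)·6.8411] / (0.5273·√6.8411)
   = [0.392500 + 1.332117] / 1.379179 = 1.250466
d₂ = d₁ − σ√T = 1.250466 − 1.379179 = -0.128713
N(d₁) = 0.894435,  N(d₂) = 0.448792,  e^(−rT) = 0.683144
E₀ = V₀·N(d₁) − D·e^(−rT)·N(d₂)
   = 373.4263·0.894435 − 252.1996·0.683144·0.448792 = 256.683838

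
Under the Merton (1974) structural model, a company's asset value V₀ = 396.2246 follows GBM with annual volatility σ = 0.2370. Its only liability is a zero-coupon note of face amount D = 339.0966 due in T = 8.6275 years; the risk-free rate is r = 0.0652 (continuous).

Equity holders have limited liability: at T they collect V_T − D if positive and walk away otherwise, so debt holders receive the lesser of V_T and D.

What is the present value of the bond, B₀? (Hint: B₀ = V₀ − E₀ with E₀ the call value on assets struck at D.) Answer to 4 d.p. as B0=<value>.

B0=178.6817

d₁ = [ln(V₀/D) + (r + σ²/2)T] / (σ√T)
   = [ln(396.2246/339.0966) + (0.0652 + 0.5·0.2370²)·8.6275] / (0.2370·√8.6275)
   = [0.155696 + 0.804812] / 0.696131 = 1.379781
d₂ = d₁ − σ√T = 1.379781 − 0.696131 = 0.683651
N(d₁) = 0.916173,  N(d₂) = 0.752902,  e^(−rT) = 0.569775
E₀ = V₀·N(d₁) − D·e^(−rT)·N(d₂)
   = 396.2246·0.916173 − 339.0966·0.569775·0.752902 = 217.542897
B₀ = V₀ − E₀ = 396.2246 − 217.542897 = 178.681703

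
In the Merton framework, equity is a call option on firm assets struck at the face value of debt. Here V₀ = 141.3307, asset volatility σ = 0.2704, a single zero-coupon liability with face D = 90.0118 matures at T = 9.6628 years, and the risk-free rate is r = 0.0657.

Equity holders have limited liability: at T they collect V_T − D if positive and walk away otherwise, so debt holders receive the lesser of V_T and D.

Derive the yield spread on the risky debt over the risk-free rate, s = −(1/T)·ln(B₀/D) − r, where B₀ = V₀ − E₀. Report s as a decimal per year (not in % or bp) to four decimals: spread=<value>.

spread=0.0067

d₁ = [ln(V₀/D) + (r + σ²/2)T] / (σ√T)
   = [ln(141.3307/90.0118) + (0.0657 + 0.5·0.2704²)·9.6628] / (0.2704·√9.6628)
   = [0.451162 + 0.988099] / 0.840540 = 1.712306
d₂ = d₁ − σ√T = 1.712306 − 0.840540 = 0.871767
N(d₁) = 0.956580,  N(d₂) = 0.808332,  e^(−rT) = 0.530017
E₀ = V₀·N(d₁) − D·e^(−rT)·N(d₂)
   = 141.3307·0.956580 − 90.0118·0.530017·0.808332 = 96.630359
B₀ = V₀ − E₀ = 141.3307 − 96.630359 = 44.700341
spread = −(1/T)·ln(B₀/D) − r = −(1/9.6628)·ln(44.700341/90.0118) − 0.0657 = 0.00673859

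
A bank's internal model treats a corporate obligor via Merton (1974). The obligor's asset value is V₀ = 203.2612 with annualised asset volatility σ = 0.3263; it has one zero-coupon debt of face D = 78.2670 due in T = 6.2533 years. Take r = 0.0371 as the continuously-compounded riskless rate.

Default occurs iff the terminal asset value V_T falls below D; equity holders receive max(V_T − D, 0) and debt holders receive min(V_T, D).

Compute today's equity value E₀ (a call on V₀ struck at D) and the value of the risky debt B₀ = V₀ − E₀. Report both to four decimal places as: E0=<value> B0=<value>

d₁ = [ln(V₀/D) + (r + σ²/2)T] / (σ√T)
   = [ln(203.2612/78.2670) + (0.0371 + 0.5·0.3263²)·6.2533] / (0.3263·√6.2533)
   = [0.954366 + 0.564897] / 0.815965 = 1.861921
d₂ = d₁ − σ√T = 1.861921 − 0.815965 = 1.045956
N(d₁) = 0.968693,  N(d₂) = 0.852209,  e^(−rT) = 0.792948
E₀ = V₀·N(d₁) − D·e^(−rT)·N(d₂)
   = 203.2612·0.968693 − 78.2670·0.792948·0.852209 = 144.008146
B₀ = V₀ − E₀ = 203.2612 − 144.008146 = 59.253054

E0=144.0081 B0=59.2531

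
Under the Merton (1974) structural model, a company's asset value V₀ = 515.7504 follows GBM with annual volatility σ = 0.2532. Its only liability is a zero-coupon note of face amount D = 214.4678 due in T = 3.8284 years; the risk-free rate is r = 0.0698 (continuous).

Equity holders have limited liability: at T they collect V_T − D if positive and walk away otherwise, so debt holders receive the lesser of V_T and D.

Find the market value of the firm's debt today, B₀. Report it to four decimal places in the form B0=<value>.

B0=163.6766

d₁ = [ln(V₀/D) + (r + σ²/2)T] / (σ√T)
   = [ln(515.7504/214.4678) + (0.0698 + 0.5·0.2532²)·3.8284] / (0.2532·√3.8284)
   = [0.877463 + 0.389942] / 0.495419 = 2.558251
d₂ = d₁ − σ√T = 2.558251 − 0.495419 = 2.062833
N(d₁) = 0.994740,  N(d₂) = 0.980436,  e^(−rT) = 0.765503
E₀ = V₀·N(d₁) − D·e^(−rT)·N(d₂)
   = 515.7504·0.994740 − 214.4678·0.765503·0.980436 = 352.073814
B₀ = V₀ − E₀ = 515.7504 − 352.073814 = 163.676586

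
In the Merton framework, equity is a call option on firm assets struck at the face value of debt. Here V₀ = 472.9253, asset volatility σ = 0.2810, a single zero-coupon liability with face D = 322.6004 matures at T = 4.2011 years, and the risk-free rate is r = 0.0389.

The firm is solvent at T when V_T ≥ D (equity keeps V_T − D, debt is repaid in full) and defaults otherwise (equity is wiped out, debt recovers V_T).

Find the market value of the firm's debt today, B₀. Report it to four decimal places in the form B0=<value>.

d₁ = [ln(V₀/D) + (r + σ²/2)T] / (σ√T)
   = [ln(472.9253/322.6004) + (0.0389 + 0.5·0.2810²)·4.2011] / (0.2810·√4.2011)
   = [0.382523 + 0.329284] / 0.575954 = 1.235875
d₂ = d₁ − σ√T = 1.235875 − 0.575954 = 0.659921
N(d₁) = 0.891748,  N(d₂) = 0.745348,  e^(−rT) = 0.849232
E₀ = V₀·N(d₁) − D·e^(−rT)·N(d₂)
   = 472.9253·0.891748 − 322.6004·0.849232·0.745348 = 217.532543
B₀ = V₀ − E₀ = 472.9253 − 217.532543 = 255.392757

B0=255.3928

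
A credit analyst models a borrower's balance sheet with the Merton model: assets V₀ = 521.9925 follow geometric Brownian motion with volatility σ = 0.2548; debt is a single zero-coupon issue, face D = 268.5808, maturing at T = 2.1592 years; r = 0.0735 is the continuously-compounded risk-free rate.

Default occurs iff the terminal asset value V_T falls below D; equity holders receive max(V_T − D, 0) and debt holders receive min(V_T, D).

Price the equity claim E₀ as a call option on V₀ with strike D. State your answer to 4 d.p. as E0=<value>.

d₁ = [ln(V₀/D) + (r + σ²/2)T] / (σ√T)
   = [ln(521.9925/268.5808) + (0.0735 + 0.5·0.2548²)·2.1592] / (0.2548·√2.1592)
   = [0.664501 + 0.228792] / 0.374409 = 2.385879
d₂ = d₁ − σ√T = 2.385879 − 0.374409 = 2.011470
N(d₁) = 0.991481,  N(d₂) = 0.977862,  e^(−rT) = 0.853251
E₀ = V₀·N(d₁) − D·e^(−rT)·N(d₂)
   = 521.9925·0.991481 − 268.5808·0.853251·0.977862 = 293.451918

E0=293.4519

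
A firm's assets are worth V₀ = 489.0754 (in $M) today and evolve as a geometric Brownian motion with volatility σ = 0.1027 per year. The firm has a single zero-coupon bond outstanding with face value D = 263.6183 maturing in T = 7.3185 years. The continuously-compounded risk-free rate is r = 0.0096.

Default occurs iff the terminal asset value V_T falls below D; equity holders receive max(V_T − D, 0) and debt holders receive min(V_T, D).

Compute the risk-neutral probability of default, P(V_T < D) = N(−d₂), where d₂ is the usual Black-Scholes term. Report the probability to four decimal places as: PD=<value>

d₁ = [ln(V₀/D) + (r + σ²/2)T] / (σ√T)
   = [ln(489.0754/263.6183) + (0.0096 + 0.5·0.1027²)·7.3185] / (0.1027·√7.3185)
   = [0.618014 + 0.108853] / 0.277831 = 2.616216
d₂ = d₁ − σ√T = 2.616216 − 0.277831 = 2.338385
risk-neutral PD = N(−d₂) = N(-2.338385) = 0.009684

PD=0.0097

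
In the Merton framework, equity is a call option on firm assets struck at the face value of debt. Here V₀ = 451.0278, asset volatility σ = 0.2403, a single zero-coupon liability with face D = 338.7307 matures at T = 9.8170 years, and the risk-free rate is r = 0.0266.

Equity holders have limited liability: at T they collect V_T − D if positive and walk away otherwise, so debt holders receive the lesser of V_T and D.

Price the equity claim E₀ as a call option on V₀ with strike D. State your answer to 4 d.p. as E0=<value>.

E0=223.9857

d₁ = [ln(V₀/D) + (r + σ²/2)T] / (σ√T)
   = [ln(451.0278/338.7307) + (0.0266 + 0.5·0.2403²)·9.8170] / (0.2403·√9.8170)
   = [0.286324 + 0.544569] / 0.752910 = 1.103575
d₂ = d₁ − σ√T = 1.103575 − 0.752910 = 0.350665
N(d₁) = 0.865111,  N(d₂) = 0.637080,  e^(−rT) = 0.770179
E₀ = V₀·N(d₁) − D·e^(−rT)·N(d₂)
   = 451.0278·0.865111 − 338.7307·0.770179·0.637080 = 223.985655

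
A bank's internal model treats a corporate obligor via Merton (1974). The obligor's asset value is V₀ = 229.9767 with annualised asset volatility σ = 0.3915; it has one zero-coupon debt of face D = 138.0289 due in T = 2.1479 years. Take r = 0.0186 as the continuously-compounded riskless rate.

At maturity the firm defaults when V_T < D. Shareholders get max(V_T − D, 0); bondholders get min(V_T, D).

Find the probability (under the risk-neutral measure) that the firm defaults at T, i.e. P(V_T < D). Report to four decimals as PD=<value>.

PD=0.2506

d₁ = [ln(V₀/D) + (r + σ²/2)T] / (σ√T)
   = [ln(229.9767/138.0289) + (0.0186 + 0.5·0.3915²)·2.1479] / (0.3915·√2.1479)
   = [0.510515 + 0.204558] / 0.573771 = 1.246268
d₂ = d₁ − σ√T = 1.246268 − 0.573771 = 0.672496
risk-neutral PD = N(−d₂) = N(-0.672496) = 0.250634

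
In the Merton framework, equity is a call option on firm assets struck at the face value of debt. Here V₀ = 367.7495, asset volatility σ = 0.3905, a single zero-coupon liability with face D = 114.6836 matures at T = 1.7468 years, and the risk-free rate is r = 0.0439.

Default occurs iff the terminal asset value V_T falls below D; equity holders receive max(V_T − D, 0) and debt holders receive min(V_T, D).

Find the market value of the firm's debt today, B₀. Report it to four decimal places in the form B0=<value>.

d₁ = [ln(V₀/D) + (r + σ²/2)T] / (σ√T)
   = [ln(367.7495/114.6836) + (0.0439 + 0.5·0.3905²)·1.7468] / (0.3905·√1.7468)
   = [1.165225 + 0.209870] / 0.516110 = 2.664342
d₂ = d₁ − σ√T = 2.664342 − 0.516110 = 2.148231
N(d₁) = 0.996143,  N(d₂) = 0.984152,  e^(−rT) = 0.926182
E₀ = V₀·N(d₁) − D·e^(−rT)·N(d₂)
   = 367.7495·0.996143 − 114.6836·0.926182·0.984152 = 261.796528
B₀ = V₀ − E₀ = 367.7495 − 261.796528 = 105.952972

B0=105.9530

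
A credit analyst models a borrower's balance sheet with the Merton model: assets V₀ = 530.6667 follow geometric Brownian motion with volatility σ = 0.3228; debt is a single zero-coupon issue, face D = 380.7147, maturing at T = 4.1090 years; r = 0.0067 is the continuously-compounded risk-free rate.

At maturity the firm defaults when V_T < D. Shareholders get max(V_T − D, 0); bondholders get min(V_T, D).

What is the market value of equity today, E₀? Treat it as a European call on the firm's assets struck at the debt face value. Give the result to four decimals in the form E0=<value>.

d₁ = [ln(V₀/D) + (r + σ²/2)T] / (σ√T)
   = [ln(530.6667/380.7147) + (0.0067 + 0.5·0.3228²)·4.1090] / (0.3228·√4.1090)
   = [0.332084 + 0.241609] / 0.654337 = 0.876754
d₂ = d₁ − σ√T = 0.876754 − 0.654337 = 0.222417
N(d₁) = 0.809690,  N(d₂) = 0.588005,  e^(−rT) = 0.972845
E₀ = V₀·N(d₁) − D·e^(−rT)·N(d₂)
   = 530.6667·0.809690 − 380.7147·0.972845·0.588005 = 211.892125

E0=211.8921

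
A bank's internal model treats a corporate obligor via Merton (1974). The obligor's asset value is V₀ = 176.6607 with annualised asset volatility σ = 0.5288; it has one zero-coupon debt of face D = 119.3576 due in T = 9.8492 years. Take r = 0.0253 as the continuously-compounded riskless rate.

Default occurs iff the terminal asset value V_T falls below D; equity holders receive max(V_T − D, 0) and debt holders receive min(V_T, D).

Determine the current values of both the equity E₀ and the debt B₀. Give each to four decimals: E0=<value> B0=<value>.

d₁ = [ln(V₀/D) + (r + σ²/2)T] / (σ√T)
   = [ln(176.6607/119.3576) + (0.0253 + 0.5·0.5288²)·9.8492] / (0.5288·√9.8492)
   = [0.392107 + 1.626248] / 1.659556 = 1.216202
d₂ = d₁ − σ√T = 1.216202 − 1.659556 = -0.443354
N(d₁) = 0.888046,  N(d₂) = 0.328755,  e^(−rT) = 0.779436
E₀ = V₀·N(d₁) − D·e^(−rT)·N(d₂)
   = 176.6607·0.888046 − 119.3576·0.779436·0.328755 = 126.298240
B₀ = V₀ − E₀ = 176.6607 − 126.298240 = 50.362460

E0=126.2982 B0=50.3625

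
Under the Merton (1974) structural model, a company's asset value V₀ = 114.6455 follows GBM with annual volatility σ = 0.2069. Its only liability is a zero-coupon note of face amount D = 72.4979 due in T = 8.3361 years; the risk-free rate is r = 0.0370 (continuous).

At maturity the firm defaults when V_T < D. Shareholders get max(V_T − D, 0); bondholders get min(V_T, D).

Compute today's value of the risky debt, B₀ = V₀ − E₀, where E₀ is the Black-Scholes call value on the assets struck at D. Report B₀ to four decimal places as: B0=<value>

B0=51.1223

d₁ = [ln(V₀/D) + (r + σ²/2)T] / (σ√T)
   = [ln(114.6455/72.4979) + (0.0370 + 0.5·0.2069²)·8.3361] / (0.2069·√8.3361)
   = [0.458287 + 0.486860] / 0.597368 = 1.582186
d₂ = d₁ − σ√T = 1.582186 − 0.597368 = 0.984818
N(d₁) = 0.943196,  N(d₂) = 0.837643,  e^(−rT) = 0.734595
E₀ = V₀·N(d₁) − D·e^(−rT)·N(d₂)
   = 114.6455·0.943196 − 72.4979·0.734595·0.837643 = 63.523189
B₀ = V₀ − E₀ = 114.6455 − 63.523189 = 51.122311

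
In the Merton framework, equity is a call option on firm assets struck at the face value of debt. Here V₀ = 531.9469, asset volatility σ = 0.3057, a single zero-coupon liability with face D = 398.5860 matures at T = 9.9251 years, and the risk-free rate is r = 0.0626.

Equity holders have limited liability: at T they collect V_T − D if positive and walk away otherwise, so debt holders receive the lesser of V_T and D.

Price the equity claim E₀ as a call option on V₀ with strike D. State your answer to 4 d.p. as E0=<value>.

d₁ = [ln(V₀/D) + (r + σ²/2)T] / (σ√T)
   = [ln(531.9469/398.5860) + (0.0626 + 0.5·0.3057²)·9.9251] / (0.3057·√9.9251)
   = [0.288620 + 1.085074] / 0.963081 = 1.426354
d₂ = d₁ − σ√T = 1.426354 − 0.963081 = 0.463272
N(d₁) = 0.923117,  N(d₂) = 0.678415,  e^(−rT) = 0.537240
E₀ = V₀·N(d₁) − D·e^(−rT)·N(d₂)
   = 531.9469·0.923117 − 398.5860·0.537240·0.678415 = 345.775874

E0=345.7759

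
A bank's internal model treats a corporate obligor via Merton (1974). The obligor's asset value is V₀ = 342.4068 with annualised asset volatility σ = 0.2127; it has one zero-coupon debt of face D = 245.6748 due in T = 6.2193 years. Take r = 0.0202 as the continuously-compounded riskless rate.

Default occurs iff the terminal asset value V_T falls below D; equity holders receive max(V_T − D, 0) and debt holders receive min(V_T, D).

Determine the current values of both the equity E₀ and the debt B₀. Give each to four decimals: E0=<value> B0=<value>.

E0=140.9387 B0=201.4681

d₁ = [ln(V₀/D) + (r + σ²/2)T] / (σ√T)
   = [ln(342.4068/245.6748) + (0.0202 + 0.5·0.2127²)·6.2193] / (0.2127·√6.2193)
   = [0.331991 + 0.266314] / 0.530442 = 1.127936
d₂ = d₁ − σ√T = 1.127936 − 0.530442 = 0.597494
N(d₁) = 0.870327,  N(d₂) = 0.724911,  e^(−rT) = 0.881941
E₀ = V₀·N(d₁) − D·e^(−rT)·N(d₂)
   = 342.4068·0.870327 − 245.6748·0.881941·0.724911 = 140.938709
B₀ = V₀ − E₀ = 342.4068 − 140.938709 = 201.468091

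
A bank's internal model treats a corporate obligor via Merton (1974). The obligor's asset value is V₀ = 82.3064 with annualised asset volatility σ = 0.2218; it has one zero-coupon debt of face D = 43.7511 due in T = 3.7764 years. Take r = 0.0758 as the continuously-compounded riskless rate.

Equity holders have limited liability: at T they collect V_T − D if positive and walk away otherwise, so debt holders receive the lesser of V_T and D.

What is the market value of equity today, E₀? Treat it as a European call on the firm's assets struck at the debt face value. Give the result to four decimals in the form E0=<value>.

d₁ = [ln(V₀/D) + (r + σ²/2)T] / (σ√T)
   = [ln(82.3064/43.7511) + (0.0758 + 0.5·0.2218²)·3.7764] / (0.2218·√3.7764)
   = [0.631932 + 0.379142] / 0.431023 = 2.345753
d₂ = d₁ − σ√T = 2.345753 − 0.431023 = 1.914730
N(d₁) = 0.990506,  N(d₂) = 0.972237,  e^(−rT) = 0.751074
E₀ = V₀·N(d₁) − D·e^(−rT)·N(d₂)
   = 82.3064·0.990506 − 43.7511·0.751074·0.972237 = 49.576958

E0=49.5770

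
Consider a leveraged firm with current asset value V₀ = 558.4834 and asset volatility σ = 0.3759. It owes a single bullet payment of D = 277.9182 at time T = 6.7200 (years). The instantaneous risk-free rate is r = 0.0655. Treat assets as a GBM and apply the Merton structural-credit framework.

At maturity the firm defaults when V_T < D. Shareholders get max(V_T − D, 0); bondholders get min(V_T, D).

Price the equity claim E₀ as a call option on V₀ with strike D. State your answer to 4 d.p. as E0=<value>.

E0=396.5739

d₁ = [ln(V₀/D) + (r + σ²/2)T] / (σ√T)
   = [ln(558.4834/277.9182) + (0.0655 + 0.5·0.3759²)·6.7200] / (0.3759·√6.7200)
   = [0.697898 + 0.914931] / 0.974444 = 1.655127
d₂ = d₁ − σ√T = 1.655127 − 0.974444 = 0.680683
N(d₁) = 0.951051,  N(d₂) = 0.751964,  e^(−rT) = 0.643933
E₀ = V₀·N(d₁) − D·e^(−rT)·N(d₂)
   = 558.4834·0.951051 − 277.9182·0.643933·0.751964 = 396.573924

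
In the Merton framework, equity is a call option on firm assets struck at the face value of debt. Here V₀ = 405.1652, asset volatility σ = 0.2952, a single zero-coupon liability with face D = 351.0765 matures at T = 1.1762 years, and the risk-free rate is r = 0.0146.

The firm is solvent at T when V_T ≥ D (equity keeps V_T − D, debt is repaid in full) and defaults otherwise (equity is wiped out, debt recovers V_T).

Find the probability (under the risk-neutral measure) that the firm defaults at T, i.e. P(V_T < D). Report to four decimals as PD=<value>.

PD=0.3665

d₁ = [ln(V₀/D) + (r + σ²/2)T] / (σ√T)
   = [ln(405.1652/351.0765) + (0.0146 + 0.5·0.2952²)·1.1762] / (0.2952·√1.1762)
   = [0.143291 + 0.068421] / 0.320153 = 0.661285
d₂ = d₁ − σ√T = 0.661285 − 0.320153 = 0.341133
risk-neutral PD = N(−d₂) = N(-0.341133) = 0.366502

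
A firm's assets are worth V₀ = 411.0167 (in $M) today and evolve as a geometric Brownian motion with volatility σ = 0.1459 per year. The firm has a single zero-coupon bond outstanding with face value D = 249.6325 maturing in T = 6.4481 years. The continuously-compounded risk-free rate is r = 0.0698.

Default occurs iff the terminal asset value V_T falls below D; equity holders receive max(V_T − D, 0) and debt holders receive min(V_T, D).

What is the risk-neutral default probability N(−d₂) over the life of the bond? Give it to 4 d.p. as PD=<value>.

d₁ = [ln(V₀/D) + (r + σ²/2)T] / (σ√T)
   = [ln(411.0167/249.6325) + (0.0698 + 0.5·0.1459²)·6.4481] / (0.1459·√6.4481)
   = [0.498644 + 0.518707] / 0.370485 = 2.745995
d₂ = d₁ − σ√T = 2.745995 − 0.370485 = 2.375509
risk-neutral PD = N(−d₂) = N(-2.375509) = 0.008762

PD=0.0088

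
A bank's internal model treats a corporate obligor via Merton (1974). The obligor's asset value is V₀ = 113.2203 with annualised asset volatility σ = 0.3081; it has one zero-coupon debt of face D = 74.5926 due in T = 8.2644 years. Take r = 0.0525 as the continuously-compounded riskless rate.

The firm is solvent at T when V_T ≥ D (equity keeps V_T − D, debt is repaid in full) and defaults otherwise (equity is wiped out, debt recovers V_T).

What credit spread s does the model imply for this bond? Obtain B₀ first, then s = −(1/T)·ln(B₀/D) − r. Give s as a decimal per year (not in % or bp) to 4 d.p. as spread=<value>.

spread=0.0147

d₁ = [ln(V₀/D) + (r + σ²/2)T] / (σ√T)
   = [ln(113.2203/74.5926) + (0.0525 + 0.5·0.3081²)·8.2644] / (0.3081·√8.2644)
   = [0.417294 + 0.826133] / 0.885722 = 1.403857
d₂ = d₁ − σ√T = 1.403857 − 0.885722 = 0.518135
N(d₁) = 0.919819,  N(d₂) = 0.697818,  e^(−rT) = 0.647989
E₀ = V₀·N(d₁) − D·e^(−rT)·N(d₂)
   = 113.2203·0.919819 − 74.5926·0.647989·0.697818 = 70.413034
B₀ = V₀ − E₀ = 113.2203 − 70.413034 = 42.807266
spread = −(1/T)·ln(B₀/D) − r = −(1/8.2644)·ln(42.807266/74.5926) − 0.0525 = 0.01469586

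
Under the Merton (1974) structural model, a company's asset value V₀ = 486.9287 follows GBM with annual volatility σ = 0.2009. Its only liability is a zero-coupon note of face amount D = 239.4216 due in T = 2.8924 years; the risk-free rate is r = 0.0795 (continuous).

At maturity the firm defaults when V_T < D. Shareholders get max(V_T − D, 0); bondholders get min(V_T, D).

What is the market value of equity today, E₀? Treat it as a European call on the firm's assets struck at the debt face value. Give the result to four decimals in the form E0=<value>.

d₁ = [ln(V₀/D) + (r + σ²/2)T] / (σ√T)
   = [ln(486.9287/239.4216) + (0.0795 + 0.5·0.2009²)·2.8924] / (0.2009·√2.8924)
   = [0.709892 + 0.288316] / 0.341672 = 2.921539
d₂ = d₁ − σ√T = 2.921539 − 0.341672 = 2.579867
N(d₁) = 0.998258,  N(d₂) = 0.995058,  e^(−rT) = 0.794577
E₀ = V₀·N(d₁) − D·e^(−rT)·N(d₂)
   = 486.9287·0.998258 − 239.4216·0.794577·0.995058 = 296.782025

E0=296.7820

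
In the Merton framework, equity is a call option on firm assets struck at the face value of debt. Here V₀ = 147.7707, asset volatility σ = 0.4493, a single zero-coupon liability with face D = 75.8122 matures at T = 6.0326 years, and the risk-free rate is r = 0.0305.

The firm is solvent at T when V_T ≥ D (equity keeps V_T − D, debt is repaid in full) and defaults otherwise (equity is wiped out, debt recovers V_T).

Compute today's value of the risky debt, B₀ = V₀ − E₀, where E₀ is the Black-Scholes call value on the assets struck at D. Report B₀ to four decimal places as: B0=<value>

d₁ = [ln(V₀/D) + (r + σ²/2)T] / (σ√T)
   = [ln(147.7707/75.8122) + (0.0305 + 0.5·0.4493²)·6.0326] / (0.4493·√6.0326)
   = [0.667403 + 0.792896] / 1.103542 = 1.323284
d₂ = d₁ − σ√T = 1.323284 − 1.103542 = 0.219742
N(d₁) = 0.907130,  N(d₂) = 0.586964,  e^(−rT) = 0.831941
E₀ = V₀·N(d₁) − D·e^(−rT)·N(d₂)
   = 147.7707·0.907130 − 75.8122·0.831941·0.586964 = 97.026607
B₀ = V₀ − E₀ = 147.7707 − 97.026607 = 50.744093

B0=50.7441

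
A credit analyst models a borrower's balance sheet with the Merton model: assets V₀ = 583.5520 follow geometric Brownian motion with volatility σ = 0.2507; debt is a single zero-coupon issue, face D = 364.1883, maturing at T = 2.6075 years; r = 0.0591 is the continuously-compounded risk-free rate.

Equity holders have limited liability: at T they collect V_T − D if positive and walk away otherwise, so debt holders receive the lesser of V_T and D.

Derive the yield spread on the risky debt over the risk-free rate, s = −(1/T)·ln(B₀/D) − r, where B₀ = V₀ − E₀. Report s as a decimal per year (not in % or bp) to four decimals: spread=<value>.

d₁ = [ln(V₀/D) + (r + σ²/2)T] / (σ√T)
   = [ln(583.5520/364.1883) + (0.0591 + 0.5·0.2507²)·2.6075] / (0.2507·√2.6075)
   = [0.471463 + 0.236045] / 0.404824 = 1.747690
d₂ = d₁ − σ√T = 1.747690 − 0.404824 = 1.342865
N(d₁) = 0.959741,  N(d₂) = 0.910342,  e^(−rT) = 0.857184
E₀ = V₀·N(d₁) − D·e^(−rT)·N(d₂)
   = 583.5520·0.959741 − 364.1883·0.857184·0.910342 = 275.871662
B₀ = V₀ − E₀ = 583.5520 − 275.871662 = 307.680338
spread = −(1/T)·ln(B₀/D) − r = −(1/2.6075)·ln(307.680338/364.1883) − 0.0591 = 0.00556334

spread=0.0056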